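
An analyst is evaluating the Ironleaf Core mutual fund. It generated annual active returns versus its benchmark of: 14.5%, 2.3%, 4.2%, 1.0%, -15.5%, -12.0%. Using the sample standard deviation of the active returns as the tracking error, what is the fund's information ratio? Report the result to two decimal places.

-0.08

Mean return r̄ = -5.50 / 6 = -0.9167%
Sample std dev = √[613.3883 / 5] = 11.0760%
IR = r̄ / tracking error = -0.9167 / 11.0760 = -0.0828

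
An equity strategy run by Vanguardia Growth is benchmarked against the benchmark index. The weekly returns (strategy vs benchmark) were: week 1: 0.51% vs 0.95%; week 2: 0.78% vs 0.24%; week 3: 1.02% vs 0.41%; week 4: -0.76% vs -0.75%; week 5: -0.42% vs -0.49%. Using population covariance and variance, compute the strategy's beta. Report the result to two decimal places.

r̄p = 0.2260%,  r̄m = 0.0720%
Cov = Σ(rp − r̄p)(rm − r̄m) / 5 = 0.3569
Var(rm) = Σ(rm − r̄m)² / 5 = 0.3810
β = Cov / Var = 0.3569 / 0.3810 = 0.9367

0.94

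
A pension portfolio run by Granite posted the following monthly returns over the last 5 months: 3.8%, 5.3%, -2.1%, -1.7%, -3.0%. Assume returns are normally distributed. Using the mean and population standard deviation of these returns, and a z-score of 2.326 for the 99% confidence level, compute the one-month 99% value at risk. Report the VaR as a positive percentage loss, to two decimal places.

7.45

Mean return r̄ = 2.30 / 5 = 0.4600%
Population σ = √[Σ(r − r̄)² / 5] = √[57.7720 / 5] = √11.5544 = 3.3992%
VaR = −(r̄ − z·σ) = −(0.4600 − 2.326 × 3.3992) = −(-7.4465) = 7.4465%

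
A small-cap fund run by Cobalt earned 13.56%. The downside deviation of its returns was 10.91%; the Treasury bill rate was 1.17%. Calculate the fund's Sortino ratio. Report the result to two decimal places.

1.14

Sortino = (Rp − Rf) / σd = (13.56% − 1.17%) / 10.91% = 12.39% / 10.91% = 1.1357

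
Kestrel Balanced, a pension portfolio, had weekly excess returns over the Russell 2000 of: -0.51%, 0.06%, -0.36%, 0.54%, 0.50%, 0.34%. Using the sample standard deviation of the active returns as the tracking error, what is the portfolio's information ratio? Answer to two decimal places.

0.21

μ = (-0.51 + 0.06 − 0.36 + 0.54 + 0.5 + 0.34) / 6 = 0.570 / 6 = 0.0950%
Sample σ = √[Σ(r − μ)² / 5] = √[0.9964 / 5] = √0.1993 = 0.4464%
IR = μ / tracking error = 0.0950 / 0.4464 = 0.2128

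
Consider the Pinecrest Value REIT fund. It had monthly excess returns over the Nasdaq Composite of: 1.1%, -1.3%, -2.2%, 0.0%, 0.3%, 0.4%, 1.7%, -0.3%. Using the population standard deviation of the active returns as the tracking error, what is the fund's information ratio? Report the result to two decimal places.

Mean return μ = -0.30 / 8 = -0.0375%
Population σ = √[Σ(r − μ)² / 8] = √[10.9588 / 8] = √1.3699 = 1.1704%
IR = μ / tracking error = -0.0375 / 1.1704 = -0.0320

-0.03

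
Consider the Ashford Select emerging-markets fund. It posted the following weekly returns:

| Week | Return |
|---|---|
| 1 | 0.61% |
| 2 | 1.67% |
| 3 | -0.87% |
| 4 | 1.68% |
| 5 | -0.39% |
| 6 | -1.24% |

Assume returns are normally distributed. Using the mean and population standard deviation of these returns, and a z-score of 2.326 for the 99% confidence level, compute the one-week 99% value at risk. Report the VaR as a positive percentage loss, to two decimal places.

r̄ = (0.61 + 1.67 − 0.87 + 1.68 − 0.39 − 1.24) / 6 = 1.460 / 6 = 0.2433%
Σ(r − r̄)² = 8.0747; population σ = √(8.0747/6) = 1.1601%
VaR = −(r̄ − z·σ) = −(0.2433 − 2.326 × 1.1601) = −(-2.4551) = 2.4551%

2.46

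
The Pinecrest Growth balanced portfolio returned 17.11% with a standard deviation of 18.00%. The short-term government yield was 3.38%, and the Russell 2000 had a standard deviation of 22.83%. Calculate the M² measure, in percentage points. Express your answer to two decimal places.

20.79

Sharpe = (Rp − Rf) / σp = (17.11% − 3.38%) / 18.00% = 0.7628
M² = Rf + Sharpe × σm = 3.38% + 0.7628 × 22.83% = 20.7947%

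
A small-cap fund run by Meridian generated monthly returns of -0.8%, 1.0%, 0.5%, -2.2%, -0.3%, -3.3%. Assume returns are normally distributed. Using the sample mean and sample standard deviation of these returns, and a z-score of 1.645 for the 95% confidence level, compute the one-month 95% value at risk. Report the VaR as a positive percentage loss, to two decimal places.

r̄ = (-0.8 + 1 + 0.5 − 2.2 − 0.3 − 3.3) / 6 = -0.8500%
Sample std dev = √[13.3750 / 5] = 1.6355%
VaR = −(r̄ − z·σ) = −(-0.8500 − 1.645 × 1.6355) = −(-3.5404) = 3.5404%

3.54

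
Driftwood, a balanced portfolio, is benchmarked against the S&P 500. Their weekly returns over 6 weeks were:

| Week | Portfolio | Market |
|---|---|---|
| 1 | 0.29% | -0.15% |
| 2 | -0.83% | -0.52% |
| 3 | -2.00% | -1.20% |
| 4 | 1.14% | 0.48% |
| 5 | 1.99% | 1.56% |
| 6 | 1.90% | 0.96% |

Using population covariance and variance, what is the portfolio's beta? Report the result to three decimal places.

1.527

r̄p = 0.4150%,  r̄m = 0.1883%
Cov = Σ(rp − r̄p)(rm − r̄m) / 6 = 1.2991
Var(rm) = Σ(rm − r̄m)² / 6 = 0.8509
β = Cov / Var = 1.2991 / 0.8509 = 1.5267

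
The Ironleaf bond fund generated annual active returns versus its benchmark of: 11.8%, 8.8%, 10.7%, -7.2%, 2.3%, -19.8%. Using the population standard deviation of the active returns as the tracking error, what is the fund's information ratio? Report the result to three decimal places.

r̄ = (11.8 + 8.8 + 10.7 − 7.2 + 2.3 − 19.8) / 6 = 1.1000%
Σ(r − r̄)² = 773.0800; population σ = √(773.0800/6) = 11.3511%
IR = r̄ / tracking error = 1.1000 / 11.3511 = 0.0969

0.097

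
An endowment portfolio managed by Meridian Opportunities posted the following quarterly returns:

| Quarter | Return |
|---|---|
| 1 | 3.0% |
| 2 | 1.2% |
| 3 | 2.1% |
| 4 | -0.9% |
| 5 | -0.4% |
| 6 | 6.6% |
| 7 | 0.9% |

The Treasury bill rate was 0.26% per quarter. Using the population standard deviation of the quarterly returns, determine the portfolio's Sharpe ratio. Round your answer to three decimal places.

Mean return r̄ = 12.50 / 7 = 1.7857%
Σ(r − r̄)² = (3 − 1.7857)² + (1.2 − 1.7857)² + … = 37.8686
population σ = √(37.8686 / 7) = √5.4098 = 2.3259%
Sharpe = (r̄ − rf) / σ = (1.7857 − 0.26) / 2.3259 = 1.5257 / 2.3259 = 0.6560

0.656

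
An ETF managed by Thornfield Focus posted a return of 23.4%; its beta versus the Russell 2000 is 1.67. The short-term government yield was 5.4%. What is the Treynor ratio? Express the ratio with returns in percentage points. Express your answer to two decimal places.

10.78

Treynor = (Rp − Rf) / β = (23.4% − 5.4%) / 1.67 = 18.00 / 1.67 = 10.7784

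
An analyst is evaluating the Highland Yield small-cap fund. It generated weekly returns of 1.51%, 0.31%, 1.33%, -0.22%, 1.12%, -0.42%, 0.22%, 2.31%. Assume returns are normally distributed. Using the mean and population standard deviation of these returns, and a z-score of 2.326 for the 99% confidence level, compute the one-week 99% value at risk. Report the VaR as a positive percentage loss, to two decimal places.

1.29

r̄ = (1.51 + 0.31 + 1.33 − 0.22 + 1.12 − 0.42 + 0.22 + 2.31) / 8 = 0.7700%
Population σ = √[Σ(r − r̄)² / 8] = √[6.2656 / 8] = √0.7832 = 0.8850%
VaR = −(r̄ − z·σ) = −(0.7700 − 2.326 × 0.8850) = −(-1.2885) = 1.2885%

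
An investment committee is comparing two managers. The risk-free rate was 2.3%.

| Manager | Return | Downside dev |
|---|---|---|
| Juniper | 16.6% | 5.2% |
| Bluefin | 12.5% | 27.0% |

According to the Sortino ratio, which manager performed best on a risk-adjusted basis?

Juniper: Sortino ratio = (16.6% − 2.3%) / 5.2% = 2.750
Bluefin: Sortino ratio = (12.5% − 2.3%) / 27.0% = 0.378
Highest: Juniper (2.750).

Juniper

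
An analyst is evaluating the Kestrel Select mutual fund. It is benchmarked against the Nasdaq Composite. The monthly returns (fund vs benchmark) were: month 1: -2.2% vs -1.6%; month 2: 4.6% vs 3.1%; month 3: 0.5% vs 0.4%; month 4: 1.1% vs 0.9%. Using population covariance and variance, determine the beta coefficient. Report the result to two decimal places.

r̄p = 1.0000%,  r̄m = 0.7000%
Cov = Σ(rp − r̄p)(rm − r̄m) / 4 = 4.0425
Var(rm) = Σ(rm − r̄m)² / 4 = 2.7950
β = Cov / Var = 4.0425 / 2.7950 = 1.4463

1.45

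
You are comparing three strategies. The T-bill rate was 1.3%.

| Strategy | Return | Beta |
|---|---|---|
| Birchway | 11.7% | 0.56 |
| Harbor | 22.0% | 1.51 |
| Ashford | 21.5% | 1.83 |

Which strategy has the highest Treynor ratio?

Birchway

Birchway: Treynor = (11.7% − 1.3%) / 0.56 = 18.571
Harbor: Treynor = (22.0% − 1.3%) / 1.51 = 13.709
Ashford: Treynor = (21.5% − 1.3%) / 1.83 = 11.038
Highest: Birchway (18.571).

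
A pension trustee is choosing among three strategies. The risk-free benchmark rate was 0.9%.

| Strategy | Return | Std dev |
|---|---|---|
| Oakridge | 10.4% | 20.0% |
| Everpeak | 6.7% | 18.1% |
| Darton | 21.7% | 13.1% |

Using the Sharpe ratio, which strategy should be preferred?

Oakridge: Sharpe ratio = (10.4% − 0.9%) / 20.0% = 0.475
Everpeak: Sharpe ratio = (6.7% − 0.9%) / 18.1% = 0.320
Darton: Sharpe ratio = (21.7% − 0.9%) / 13.1% = 1.588
Highest: Darton (1.588).

Darton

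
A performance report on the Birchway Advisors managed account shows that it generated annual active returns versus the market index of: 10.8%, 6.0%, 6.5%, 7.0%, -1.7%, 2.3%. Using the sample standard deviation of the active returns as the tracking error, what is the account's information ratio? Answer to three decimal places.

r̄ = (10.8 + 6 + 6.5 + 7 − 1.7 + 2.3) / 6 = 5.1500%
Σ(r − r̄)² = (10.8 − 5.1500)² + (6 − 5.1500)² + (6.5 − 5.1500)² + … = 92.9350
σ = √[92.9350 / 5] = 4.3113%
IR = r̄ / tracking error = 5.1500 / 4.3113 = 1.1945

1.195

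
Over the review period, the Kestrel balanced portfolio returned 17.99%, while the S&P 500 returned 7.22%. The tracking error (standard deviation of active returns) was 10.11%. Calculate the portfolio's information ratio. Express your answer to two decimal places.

1.07

IR = (Rp − Rb) / TE = (17.99% − 7.22%) / 10.11% = 10.77% / 10.11% = 1.0653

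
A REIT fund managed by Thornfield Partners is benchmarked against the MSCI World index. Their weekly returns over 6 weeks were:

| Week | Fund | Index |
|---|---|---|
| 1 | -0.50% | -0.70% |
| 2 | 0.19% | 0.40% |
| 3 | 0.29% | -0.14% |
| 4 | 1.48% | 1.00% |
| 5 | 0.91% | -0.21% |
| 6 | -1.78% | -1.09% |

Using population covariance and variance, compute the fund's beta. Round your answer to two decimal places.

r̄p = 0.0983%,  r̄m = -0.1233%
Cov = Σ(rp − r̄p)(rm − r̄m) / 6 = 0.6145
Var(rm) = Σ(rm − r̄m)² / 6 = 0.4684
β = Cov / Var = 0.6145 / 0.4684 = 1.3119

1.31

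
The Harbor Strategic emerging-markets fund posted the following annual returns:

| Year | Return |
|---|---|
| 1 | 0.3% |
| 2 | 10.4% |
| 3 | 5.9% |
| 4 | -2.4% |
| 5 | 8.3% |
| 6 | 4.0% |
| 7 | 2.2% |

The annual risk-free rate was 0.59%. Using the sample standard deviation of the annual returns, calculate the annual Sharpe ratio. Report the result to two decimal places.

0.78

r̄ = (0.3 + 10.4 + 5.9 − 2.4 + 8.3 + 4 + 2.2) / 7 = 28.70 / 7 = 4.1000%
Sample σ = √[Σ(r − r̄)² / 6] = √[120.8800 / 6] = √20.1467 = 4.4885%
Sharpe = (r̄ − rf) / σ = (4.1000 − 0.59) / 4.4885 = 3.5100 / 4.4885 = 0.7820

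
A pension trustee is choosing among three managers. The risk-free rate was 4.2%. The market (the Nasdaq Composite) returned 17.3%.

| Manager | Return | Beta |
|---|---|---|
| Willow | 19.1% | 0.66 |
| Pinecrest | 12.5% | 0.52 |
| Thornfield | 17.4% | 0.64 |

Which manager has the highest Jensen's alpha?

Willow: α = 19.1% − [4.2% + 0.66 × (17.3% − 4.2%)] = 6.254
Pinecrest: α = 12.5% − [4.2% + 0.52 × (17.3% − 4.2%)] = 1.488
Thornfield: α = 17.4% − [4.2% + 0.64 × (17.3% − 4.2%)] = 4.816
Highest: Willow (6.254).

Willow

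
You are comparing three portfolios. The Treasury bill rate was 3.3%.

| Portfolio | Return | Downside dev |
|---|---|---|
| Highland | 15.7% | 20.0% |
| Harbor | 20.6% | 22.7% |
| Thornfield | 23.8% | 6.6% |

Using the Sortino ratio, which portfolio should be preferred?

Highland: Sortino ratio = (15.7% − 3.3%) / 20.0% = 0.620
Harbor: Sortino ratio = (20.6% − 3.3%) / 22.7% = 0.762
Thornfield: Sortino ratio = (23.8% − 3.3%) / 6.6% = 3.106
Highest: Thornfield (3.106).

Thornfield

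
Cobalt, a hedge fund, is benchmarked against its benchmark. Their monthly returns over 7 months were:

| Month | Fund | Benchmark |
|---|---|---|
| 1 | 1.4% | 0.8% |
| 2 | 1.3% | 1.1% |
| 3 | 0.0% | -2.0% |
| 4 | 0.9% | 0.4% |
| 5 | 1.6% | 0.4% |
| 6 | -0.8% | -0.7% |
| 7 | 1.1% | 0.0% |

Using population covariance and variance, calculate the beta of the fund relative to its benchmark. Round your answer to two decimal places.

0.62

r̄p = 0.7857%,  r̄m = 0.0000%
Cov = Σ(rp − r̄p)(rm − r̄m) / 7 = 0.5871
Var(rm) = Σ(rm − r̄m)² / 7 = 0.9514
β = Cov / Var = 0.5871 / 0.9514 = 0.6171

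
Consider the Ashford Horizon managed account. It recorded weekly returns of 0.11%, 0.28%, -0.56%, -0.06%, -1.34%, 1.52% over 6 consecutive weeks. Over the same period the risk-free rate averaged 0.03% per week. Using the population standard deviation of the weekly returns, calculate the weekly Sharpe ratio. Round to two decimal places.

-0.04

r̄ = (0.11 + 0.28 − 0.56 − 0.06 − 1.34 + 1.52) / 6 = -0.0083%
Σ(r − r̄)² = (0.11 − (-0.0083))² + (0.28 − (-0.0083))² + … = 4.5133
σ = √[4.5133 / 6] = 0.8673%
Sharpe = (r̄ − rf) / σ = (-0.0083 − 0.03) / 0.8673 = -0.0383 / 0.8673 = -0.0442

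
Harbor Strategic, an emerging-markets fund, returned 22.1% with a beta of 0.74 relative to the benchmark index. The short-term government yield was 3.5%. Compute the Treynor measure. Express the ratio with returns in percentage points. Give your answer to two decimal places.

25.14

Treynor = (Rp − Rf) / β = (22.1% − 3.5%) / 0.74 = 18.60 / 0.74 = 25.1351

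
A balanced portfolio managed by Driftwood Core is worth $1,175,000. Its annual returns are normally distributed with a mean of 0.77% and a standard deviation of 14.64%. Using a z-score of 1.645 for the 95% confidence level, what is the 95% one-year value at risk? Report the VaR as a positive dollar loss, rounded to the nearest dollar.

Return at the 95% tail: μ − z·σ = 0.77% − 1.645 × 14.64% = 0.77 − 24.0828 = -23.3128%
VaR = −(-23.3128%) × $1,175,000 = 23.3128% × $1,175,000 = $273,925

$273,925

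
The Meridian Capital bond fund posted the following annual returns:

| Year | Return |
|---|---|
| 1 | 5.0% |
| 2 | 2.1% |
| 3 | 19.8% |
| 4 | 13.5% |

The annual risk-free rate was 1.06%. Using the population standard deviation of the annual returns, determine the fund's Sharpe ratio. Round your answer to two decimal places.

r̄ = (5 + 2.1 + 19.8 + 13.5) / 4 = 40.40 / 4 = 10.1000%
Σ(r − r̄)² = (5 − 10.1000)² + (2.1 − 10.1000)² + … = 195.6600
population σ = √(195.6600 / 4) = √48.9150 = 6.9939%
Sharpe = (r̄ − rf) / σ = (10.1000 − 1.06) / 6.9939 = 9.0400 / 6.9939 = 1.2926

1.29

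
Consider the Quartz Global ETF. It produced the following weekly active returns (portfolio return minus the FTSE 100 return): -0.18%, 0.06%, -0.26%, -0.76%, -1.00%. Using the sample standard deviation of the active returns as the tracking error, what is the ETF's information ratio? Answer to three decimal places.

-0.979

r̄ = (-0.18 + 0.06 − 0.26 − 0.76 − 1) / 5 = -2.140 / 5 = -0.4280%
Sample std dev = √[0.7653 / 4] = 0.4374%
IR = r̄ / tracking error = -0.4280 / 0.4374 = -0.9785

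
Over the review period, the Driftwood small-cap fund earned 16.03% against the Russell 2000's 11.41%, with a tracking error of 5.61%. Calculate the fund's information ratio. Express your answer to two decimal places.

0.82

IR = (Rp − Rb) / TE = (16.03% − 11.41%) / 5.61% = 4.62% / 5.61% = 0.8235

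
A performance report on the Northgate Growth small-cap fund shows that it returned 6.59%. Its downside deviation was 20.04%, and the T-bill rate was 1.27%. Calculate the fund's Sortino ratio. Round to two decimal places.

Sortino = (Rp − Rf) / σd = (6.59% − 1.27%) / 20.04% = 5.32% / 20.04% = 0.2655

0.27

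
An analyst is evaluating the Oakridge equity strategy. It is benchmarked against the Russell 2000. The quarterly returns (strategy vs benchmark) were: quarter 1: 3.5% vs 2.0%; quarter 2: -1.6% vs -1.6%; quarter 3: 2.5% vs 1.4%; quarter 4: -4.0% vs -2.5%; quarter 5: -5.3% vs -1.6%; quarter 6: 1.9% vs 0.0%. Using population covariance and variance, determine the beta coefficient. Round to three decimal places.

1.848

r̄p = -0.5000%,  r̄m = -0.3833%
Cov = Σ(rp − r̄p)(rm − r̄m) / 6 = 5.0650
Var(rm) = Σ(rm − r̄m)² / 6 = 2.7414
β = Cov / Var = 5.0650 / 2.7414 = 1.8476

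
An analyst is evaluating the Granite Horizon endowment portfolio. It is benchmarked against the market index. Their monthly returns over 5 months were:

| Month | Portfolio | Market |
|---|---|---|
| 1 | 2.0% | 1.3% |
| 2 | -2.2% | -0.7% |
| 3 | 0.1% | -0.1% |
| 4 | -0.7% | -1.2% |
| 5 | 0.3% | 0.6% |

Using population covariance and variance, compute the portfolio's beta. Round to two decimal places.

1.29

r̄p = -0.1000%,  r̄m = -0.0200%
Cov = Σ(rp − r̄p)(rm − r̄m) / 5 = 1.0280
Var(rm) = Σ(rm − r̄m)² / 5 = 0.7976
β = Cov / Var = 1.0280 / 0.7976 = 1.2889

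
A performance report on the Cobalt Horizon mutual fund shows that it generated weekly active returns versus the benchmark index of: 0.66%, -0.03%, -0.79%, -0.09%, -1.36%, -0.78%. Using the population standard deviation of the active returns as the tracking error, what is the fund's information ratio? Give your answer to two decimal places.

-0.61

μ = (0.66 − 0.03 − 0.79 − 0.09 − 1.36 − 0.78) / 6 = -2.390 / 6 = -0.3983%
Population σ = √[Σ(r − μ)² / 6] = √[2.5747 / 6] = √0.4291 = 0.6551%
IR = μ / tracking error = -0.3983 / 0.6551 = -0.6080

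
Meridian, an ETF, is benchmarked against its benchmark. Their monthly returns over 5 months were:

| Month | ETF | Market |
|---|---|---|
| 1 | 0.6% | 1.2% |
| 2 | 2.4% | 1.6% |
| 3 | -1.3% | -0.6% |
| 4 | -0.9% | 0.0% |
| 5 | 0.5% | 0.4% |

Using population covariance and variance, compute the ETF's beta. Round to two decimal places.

r̄p = 0.2600%,  r̄m = 0.5200%
Cov = Σ(rp − r̄p)(rm − r̄m) / 5 = 0.9728
Var(rm) = Σ(rm − r̄m)² / 5 = 0.6336
β = Cov / Var = 0.9728 / 0.6336 = 1.5354

1.54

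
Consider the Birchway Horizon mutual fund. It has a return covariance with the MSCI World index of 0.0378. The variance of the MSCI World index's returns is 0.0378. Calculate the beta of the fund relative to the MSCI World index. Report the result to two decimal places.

1.00

β = Cov(Rp, Rm) / Var(Rm) = 0.0378 / 0.0378 = 1.0000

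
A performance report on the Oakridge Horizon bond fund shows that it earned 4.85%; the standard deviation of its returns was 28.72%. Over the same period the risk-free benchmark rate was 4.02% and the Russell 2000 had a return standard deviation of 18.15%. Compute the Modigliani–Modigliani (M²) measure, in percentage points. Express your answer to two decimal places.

Sharpe = (Rp − Rf) / σp = (4.85% − 4.02%) / 28.72% = 0.0289
M² = Rf + Sharpe × σm = 4.02% + 0.0289 × 18.15% = 4.5445%

4.54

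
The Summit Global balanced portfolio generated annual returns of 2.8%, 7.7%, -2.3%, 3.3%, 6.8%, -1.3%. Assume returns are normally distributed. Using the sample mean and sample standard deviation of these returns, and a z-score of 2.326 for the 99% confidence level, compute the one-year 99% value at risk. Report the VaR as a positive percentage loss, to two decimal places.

6.65

Mean return μ = 17.00 / 6 = 2.8333%
Sample σ = √[Σ(r − μ)² / 5] = √[83.0733 / 5] = √16.6147 = 4.0761%
VaR = −(μ − z·σ) = −(2.8333 − 2.326 × 4.0761) = −(-6.6477) = 6.6477%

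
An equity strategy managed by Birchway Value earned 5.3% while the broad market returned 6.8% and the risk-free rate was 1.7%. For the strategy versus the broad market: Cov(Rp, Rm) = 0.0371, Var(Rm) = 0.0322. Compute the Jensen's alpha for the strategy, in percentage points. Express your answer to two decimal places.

-2.28

β = Cov / Var = 0.0371 / 0.0322 = 1.1522
E[R] = Rf + β(Rm − Rf) = 1.7% + 1.1522 × (6.8% − 1.7%) = 7.5762%
α = Rp − E[R] = 5.3% − 7.5762% = -2.2762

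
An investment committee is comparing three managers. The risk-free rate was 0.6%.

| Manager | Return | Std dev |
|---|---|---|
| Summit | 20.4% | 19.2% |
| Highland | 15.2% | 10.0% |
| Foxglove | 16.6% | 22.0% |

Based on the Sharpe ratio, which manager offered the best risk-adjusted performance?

Highland

Summit: Sharpe ratio = (20.4% − 0.6%) / 19.2% = 1.031
Highland: Sharpe ratio = (15.2% − 0.6%) / 10.0% = 1.460
Foxglove: Sharpe ratio = (16.6% − 0.6%) / 22.0% = 0.727
Highest: Highland (1.460).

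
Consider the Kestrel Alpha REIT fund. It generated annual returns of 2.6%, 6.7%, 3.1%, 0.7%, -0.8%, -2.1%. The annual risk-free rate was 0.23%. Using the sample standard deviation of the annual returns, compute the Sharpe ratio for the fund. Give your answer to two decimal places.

0.47

μ = (2.6 + 6.7 + 3.1 + 0.7 − 0.8 − 2.1) / 6 = 1.7000%
Sample σ = √[Σ(r − μ)² / 5] = √[49.4600 / 5] = √9.8920 = 3.1452%
Sharpe = (μ − rf) / σ = (1.7000 − 0.23) / 3.1452 = 1.4700 / 3.1452 = 0.4674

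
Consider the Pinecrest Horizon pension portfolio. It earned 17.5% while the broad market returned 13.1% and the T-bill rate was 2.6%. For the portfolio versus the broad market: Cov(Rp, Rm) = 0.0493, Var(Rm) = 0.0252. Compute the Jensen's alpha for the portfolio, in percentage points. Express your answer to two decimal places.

β = Cov / Var = 0.0493 / 0.0252 = 1.9563
E[R] = Rf + β(Rm − Rf) = 2.6% + 1.9563 × (13.1% − 2.6%) = 23.1412%
α = Rp − E[R] = 17.5% − 23.1412% = -5.6412

-5.64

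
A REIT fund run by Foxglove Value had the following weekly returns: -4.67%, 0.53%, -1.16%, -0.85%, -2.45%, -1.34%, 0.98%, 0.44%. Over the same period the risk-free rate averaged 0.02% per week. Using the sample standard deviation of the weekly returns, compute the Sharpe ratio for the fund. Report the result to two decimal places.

-0.59

r̄ = (-4.67 + 0.53 − 1.16 − 0.85 − 2.45 − 1.34 + 0.98 + 0.44) / 8 = -1.0650%
Σ(r − r̄)² = 24.0362; sample σ = √(24.0362/7) = 1.8530%
Sharpe = (r̄ − rf) / σ = (-1.0650 − 0.02) / 1.8530 = -1.0850 / 1.8530 = -0.5855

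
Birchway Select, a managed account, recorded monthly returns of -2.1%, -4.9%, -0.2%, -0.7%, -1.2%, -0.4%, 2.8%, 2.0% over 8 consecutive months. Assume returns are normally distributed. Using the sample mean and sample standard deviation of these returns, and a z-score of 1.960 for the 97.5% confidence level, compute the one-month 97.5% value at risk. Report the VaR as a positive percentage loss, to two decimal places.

r̄ = (-2.1 − 4.9 − 0.2 − 0.7 − 1.2 − 0.4 + 2.8 + 2) / 8 = -4.70 / 8 = -0.5875%
Σ(r − r̄)² = 39.6288; sample σ = √(39.6288/7) = 2.3793%
VaR = −(r̄ − z·σ) = −(-0.5875 − 1.960 × 2.3793) = −(-5.2509) = 5.2509%

5.25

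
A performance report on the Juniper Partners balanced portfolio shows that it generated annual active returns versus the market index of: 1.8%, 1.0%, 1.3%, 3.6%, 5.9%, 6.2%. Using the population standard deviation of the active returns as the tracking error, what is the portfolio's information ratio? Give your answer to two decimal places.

1.56

r̄ = (1.8 + 1 + 1.3 + 3.6 + 5.9 + 6.2) / 6 = 3.3000%
Σ(r − r̄)² = (1.8 − 3.3000)² + (1 − 3.3000)² + … = 26.8000
population σ = √(26.8000 / 6) = √4.4667 = 2.1135%
IR = r̄ / tracking error = 3.3000 / 2.1135 = 1.5614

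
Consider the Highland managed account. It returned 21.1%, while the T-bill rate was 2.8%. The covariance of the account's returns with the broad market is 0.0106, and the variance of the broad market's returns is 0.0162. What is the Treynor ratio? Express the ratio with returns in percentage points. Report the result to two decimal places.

β = Cov / Var = 0.0106 / 0.0162 = 0.6543
Treynor = (Rp − Rf) / β = (21.1% − 2.8%) / 0.6543 = 18.30 / 0.6543 = 27.9688

27.97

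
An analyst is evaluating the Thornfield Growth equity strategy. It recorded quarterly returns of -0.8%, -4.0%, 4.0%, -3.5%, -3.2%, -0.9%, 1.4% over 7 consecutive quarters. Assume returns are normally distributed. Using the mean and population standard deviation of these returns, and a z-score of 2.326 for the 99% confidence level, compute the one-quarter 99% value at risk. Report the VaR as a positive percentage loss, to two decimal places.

r̄ = (-0.8 − 4 + 4 − 3.5 − 3.2 − 0.9 + 1.4) / 7 = -7.00 / 7 = -1.0000%
Σ(r − r̄)² = (-0.8 − (-1.0000))² + (-4 − (-1.0000))² + (4 − (-1.0000))² + … = 50.9000
population σ = √(50.9000 / 7) = √7.2714 = 2.6966%
VaR = −(r̄ − z·σ) = −(-1.0000 − 2.326 × 2.6966) = −(-7.2723) = 7.2723%

7.27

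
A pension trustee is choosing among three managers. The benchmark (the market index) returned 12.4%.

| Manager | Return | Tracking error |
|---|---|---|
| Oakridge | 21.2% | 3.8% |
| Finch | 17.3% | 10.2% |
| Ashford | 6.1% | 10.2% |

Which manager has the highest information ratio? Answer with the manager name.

Oakridge: IR = (21.2% − 12.4%) / 3.8% = 2.316
Finch: IR = (17.3% − 12.4%) / 10.2% = 0.480
Ashford: IR = (6.1% − 12.4%) / 10.2% = -0.618
Highest: Oakridge (2.316).

Oakridge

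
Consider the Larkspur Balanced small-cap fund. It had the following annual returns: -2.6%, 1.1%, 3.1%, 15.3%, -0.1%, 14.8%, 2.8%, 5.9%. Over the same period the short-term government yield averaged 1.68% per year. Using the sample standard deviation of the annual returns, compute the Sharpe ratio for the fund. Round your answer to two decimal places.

μ = (-2.6 + 1.1 + 3.1 + 15.3 − 0.1 + 14.8 + 2.8 + 5.9) / 8 = 5.0375%
Sample std dev = √[310.3588 / 7] = 6.6586%
Sharpe = (μ − rf) / σ = (5.0375 − 1.68) / 6.6586 = 3.3575 / 6.6586 = 0.5042

0.50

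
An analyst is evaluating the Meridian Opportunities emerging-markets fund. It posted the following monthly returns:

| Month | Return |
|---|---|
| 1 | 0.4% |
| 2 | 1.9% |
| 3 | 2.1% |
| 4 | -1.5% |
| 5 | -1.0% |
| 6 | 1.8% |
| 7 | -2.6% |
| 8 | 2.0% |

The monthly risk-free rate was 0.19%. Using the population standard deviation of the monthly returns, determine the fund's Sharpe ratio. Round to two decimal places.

0.11

μ = (0.4 + 1.9 + 2.1 − 1.5 − 1 + 1.8 − 2.6 + 2) / 8 = 3.10 / 8 = 0.3875%
Population std dev = √[24.2288 / 8] = 1.7403%
Sharpe = (μ − rf) / σ = (0.3875 − 0.19) / 1.7403 = 0.1975 / 1.7403 = 0.1135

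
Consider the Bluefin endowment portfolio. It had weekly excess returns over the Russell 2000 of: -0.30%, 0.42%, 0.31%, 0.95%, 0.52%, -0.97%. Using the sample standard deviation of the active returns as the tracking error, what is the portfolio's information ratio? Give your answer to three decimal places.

Mean return r̄ = 0.930 / 6 = 0.1550%
Σ(r − r̄)² = (-0.3 − 0.1550)² + (0.42 − 0.1550)² + … = 2.3322
σ = √[2.3322 / 5] = 0.6830%
IR = r̄ / tracking error = 0.1550 / 0.6830 = 0.2269

0.227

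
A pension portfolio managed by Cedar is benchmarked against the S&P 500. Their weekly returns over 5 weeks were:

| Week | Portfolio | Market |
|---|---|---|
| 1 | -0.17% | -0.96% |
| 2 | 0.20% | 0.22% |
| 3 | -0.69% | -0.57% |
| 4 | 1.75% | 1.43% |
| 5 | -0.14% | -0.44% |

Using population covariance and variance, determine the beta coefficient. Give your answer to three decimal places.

r̄p = 0.1900%,  r̄m = -0.0640%
Cov = Σ(rp − r̄p)(rm − r̄m) / 5 = 0.6451
Var(rm) = Σ(rm − r̄m)² / 5 = 0.7026
β = Cov / Var = 0.6451 / 0.7026 = 0.9182

0.918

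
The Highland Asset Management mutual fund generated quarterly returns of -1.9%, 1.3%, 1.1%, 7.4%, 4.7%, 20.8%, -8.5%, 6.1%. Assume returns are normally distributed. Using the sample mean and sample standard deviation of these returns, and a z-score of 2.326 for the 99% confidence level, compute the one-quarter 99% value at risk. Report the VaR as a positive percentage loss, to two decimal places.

15.89

r̄ = (-1.9 + 1.3 + 1.1 + 7.4 + 4.7 + 20.8 − 8.5 + 6.1) / 8 = 3.8750%
Σ(r − r̄)² = 505.3350; sample σ = √(505.3350/7) = 8.4965%
VaR = −(r̄ − z·σ) = −(3.8750 − 2.326 × 8.4965) = −(-15.8879) = 15.8879%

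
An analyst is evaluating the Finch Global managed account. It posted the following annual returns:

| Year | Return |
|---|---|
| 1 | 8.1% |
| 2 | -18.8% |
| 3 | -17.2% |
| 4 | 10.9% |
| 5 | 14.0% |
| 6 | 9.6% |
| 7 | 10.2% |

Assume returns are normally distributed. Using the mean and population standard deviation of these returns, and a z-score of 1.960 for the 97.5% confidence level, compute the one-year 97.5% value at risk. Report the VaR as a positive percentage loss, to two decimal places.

r̄ = (8.1 − 18.8 − 17.2 + 10.9 + 14 + 9.6 + 10.2) / 7 = 16.80 / 7 = 2.4000%
Population std dev = √[1185.5800 / 7] = 13.0142%
VaR = −(r̄ − z·σ) = −(2.4000 − 1.960 × 13.0142) = −(-23.1078) = 23.1078%

23.11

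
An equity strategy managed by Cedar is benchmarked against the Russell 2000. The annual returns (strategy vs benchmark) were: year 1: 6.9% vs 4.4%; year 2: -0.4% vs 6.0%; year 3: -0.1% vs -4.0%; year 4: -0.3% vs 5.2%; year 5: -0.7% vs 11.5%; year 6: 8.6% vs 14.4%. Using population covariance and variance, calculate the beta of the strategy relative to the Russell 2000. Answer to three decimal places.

r̄p = 2.3333%,  r̄m = 6.2500%
Cov = Σ(rp − r̄p)(rm − r̄m) / 6 = 9.1817
Var(rm) = Σ(rm − r̄m)² / 6 = 33.9392
β = Cov / Var = 9.1817 / 33.9392 = 0.2705

0.271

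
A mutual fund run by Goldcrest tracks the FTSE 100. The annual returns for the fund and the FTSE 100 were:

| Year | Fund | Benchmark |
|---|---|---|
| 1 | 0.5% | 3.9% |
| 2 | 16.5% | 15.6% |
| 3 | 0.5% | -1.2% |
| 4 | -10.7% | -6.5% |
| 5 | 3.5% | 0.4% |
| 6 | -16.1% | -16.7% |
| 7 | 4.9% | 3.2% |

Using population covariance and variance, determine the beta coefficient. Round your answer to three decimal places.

r̄p = -0.1286%,  r̄m = -0.1857%
Cov = Σ(rp − r̄p)(rm − r̄m) / 7 = 87.7261
Var(rm) = Σ(rm − r̄m)² / 7 = 84.4727
β = Cov / Var = 87.7261 / 84.4727 = 1.0385

1.039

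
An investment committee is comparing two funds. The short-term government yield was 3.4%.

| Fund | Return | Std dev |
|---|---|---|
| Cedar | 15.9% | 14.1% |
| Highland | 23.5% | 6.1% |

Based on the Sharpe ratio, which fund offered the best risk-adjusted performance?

Highland

Cedar: Sharpe ratio = (15.9% − 3.4%) / 14.1% = 0.887
Highland: Sharpe ratio = (23.5% − 3.4%) / 6.1% = 3.295
Highest: Highland (3.295).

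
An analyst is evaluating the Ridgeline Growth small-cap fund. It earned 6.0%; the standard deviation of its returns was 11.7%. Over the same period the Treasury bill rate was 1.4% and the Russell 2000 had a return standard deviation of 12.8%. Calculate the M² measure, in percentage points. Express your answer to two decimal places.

Sharpe = (Rp − Rf) / σp = (6.0% − 1.4%) / 11.7% = 0.3932
M² = Rf + Sharpe × σm = 1.4% + 0.3932 × 12.8% = 6.4330%

6.43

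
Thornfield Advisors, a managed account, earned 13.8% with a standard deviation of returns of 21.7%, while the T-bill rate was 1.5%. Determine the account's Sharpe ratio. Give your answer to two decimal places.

0.57

Sharpe = (Rp − Rf) / σp = (13.8% − 1.5%) / 21.7% = 12.30% / 21.7% = 0.5668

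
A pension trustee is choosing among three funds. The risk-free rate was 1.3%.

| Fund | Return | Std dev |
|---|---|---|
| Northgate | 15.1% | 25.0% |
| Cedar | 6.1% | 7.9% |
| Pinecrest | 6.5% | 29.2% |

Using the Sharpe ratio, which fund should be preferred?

Cedar

Northgate: Sharpe ratio = (15.1% − 1.3%) / 25.0% = 0.552
Cedar: Sharpe ratio = (6.1% − 1.3%) / 7.9% = 0.608
Pinecrest: Sharpe ratio = (6.5% − 1.3%) / 29.2% = 0.178
Highest: Cedar (0.608).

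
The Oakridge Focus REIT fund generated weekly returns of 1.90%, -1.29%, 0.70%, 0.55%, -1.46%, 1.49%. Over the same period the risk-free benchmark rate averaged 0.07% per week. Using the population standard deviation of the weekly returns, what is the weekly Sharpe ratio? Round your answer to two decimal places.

r̄ = (1.9 − 1.29 + 0.7 + 0.55 − 1.46 + 1.49) / 6 = 1.890 / 6 = 0.3150%
Σ(r − r̄)² = (1.9 − 0.3150)² + (-1.29 − 0.3150)² + … = 9.8230
σ = √[9.8230 / 6] = 1.2795%
Sharpe = (r̄ − rf) / σ = (0.3150 − 0.07) / 1.2795 = 0.2450 / 1.2795 = 0.1915

0.19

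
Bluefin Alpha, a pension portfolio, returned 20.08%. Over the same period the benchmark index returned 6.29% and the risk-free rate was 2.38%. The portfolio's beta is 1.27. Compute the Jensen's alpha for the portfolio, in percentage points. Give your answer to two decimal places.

CAPM expected return = Rf + β(Rm − Rf) = 2.38% + 1.27 × (6.29% − 2.38%) = 2.38 + 1.27 × 3.91 = 7.3457%
Jensen's α = Rp − E[R] = 20.08% − 7.3457% = 12.7343

12.73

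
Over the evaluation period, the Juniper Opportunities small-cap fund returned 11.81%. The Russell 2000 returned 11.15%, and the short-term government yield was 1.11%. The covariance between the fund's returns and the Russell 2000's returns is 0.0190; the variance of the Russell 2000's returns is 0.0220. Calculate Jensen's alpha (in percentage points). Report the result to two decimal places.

2.03

β = Cov / Var = 0.0190 / 0.0220 = 0.8636
E[R] = Rf + β(Rm − Rf) = 1.11% + 0.8636 × (11.15% − 1.11%) = 9.7805%
α = Rp − E[R] = 11.81% − 9.7805% = 2.0295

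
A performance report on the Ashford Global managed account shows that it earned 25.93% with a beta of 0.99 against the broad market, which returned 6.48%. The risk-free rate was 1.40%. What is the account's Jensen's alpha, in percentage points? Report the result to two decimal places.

CAPM expected return = Rf + β(Rm − Rf) = 1.40% + 0.99 × (6.48% − 1.40%) = 1.4 + 0.99 × 5.08 = 6.4292%
Jensen's α = Rp − E[R] = 25.93% − 6.4292% = 19.5008

19.50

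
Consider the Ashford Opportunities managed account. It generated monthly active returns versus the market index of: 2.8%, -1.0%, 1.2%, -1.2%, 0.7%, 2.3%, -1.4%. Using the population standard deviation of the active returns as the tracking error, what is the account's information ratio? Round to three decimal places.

μ = (2.8 − 1 + 1.2 − 1.2 + 0.7 + 2.3 − 1.4) / 7 = 3.40 / 7 = 0.4857%
Population std dev = √[17.8086 / 7] = 1.5950%
IR = μ / tracking error = 0.4857 / 1.5950 = 0.3045

0.305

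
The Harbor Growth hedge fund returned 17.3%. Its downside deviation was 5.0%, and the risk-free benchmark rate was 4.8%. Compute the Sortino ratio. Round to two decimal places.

Sortino = (Rp − Rf) / σd = (17.3% − 4.8%) / 5.0% = 12.50% / 5.0% = 2.5000

2.50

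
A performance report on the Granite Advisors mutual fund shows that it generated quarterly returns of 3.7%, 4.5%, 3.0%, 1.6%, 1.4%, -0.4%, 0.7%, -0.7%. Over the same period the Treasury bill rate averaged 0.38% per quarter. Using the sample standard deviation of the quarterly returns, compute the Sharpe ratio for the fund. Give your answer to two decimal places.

Mean return μ = 13.80 / 8 = 1.7250%
Σ(r − μ)² = 24.7950; sample σ = √(24.7950/7) = 1.8821%
Sharpe = (μ − rf) / σ = (1.7250 − 0.38) / 1.8821 = 1.3450 / 1.8821 = 0.7146

0.71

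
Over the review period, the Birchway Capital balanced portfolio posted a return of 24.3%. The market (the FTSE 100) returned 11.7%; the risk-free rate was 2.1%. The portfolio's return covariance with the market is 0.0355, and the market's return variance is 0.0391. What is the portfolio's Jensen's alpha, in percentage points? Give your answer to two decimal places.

13.48

β = Cov / Var = 0.0355 / 0.0391 = 0.9079
E[R] = Rf + β(Rm − Rf) = 2.1% + 0.9079 × (11.7% − 2.1%) = 10.8158%
α = Rp − E[R] = 24.3% − 10.8158% = 13.4842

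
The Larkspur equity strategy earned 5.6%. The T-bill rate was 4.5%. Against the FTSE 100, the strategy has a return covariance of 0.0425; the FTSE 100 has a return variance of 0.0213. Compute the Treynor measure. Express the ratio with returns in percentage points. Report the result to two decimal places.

0.55

β = Cov / Var = 0.0425 / 0.0213 = 1.9953
Treynor = (Rp − Rf) / β = (5.6% − 4.5%) / 1.9953 = 1.10 / 1.9953 = 0.5513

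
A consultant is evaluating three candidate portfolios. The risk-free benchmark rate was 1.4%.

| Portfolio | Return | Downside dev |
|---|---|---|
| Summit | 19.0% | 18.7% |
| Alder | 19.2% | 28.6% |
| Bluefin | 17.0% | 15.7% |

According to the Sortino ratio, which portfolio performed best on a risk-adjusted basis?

Bluefin

Summit: Sortino ratio = (19.0% − 1.4%) / 18.7% = 0.941
Alder: Sortino ratio = (19.2% − 1.4%) / 28.6% = 0.622
Bluefin: Sortino ratio = (17.0% − 1.4%) / 15.7% = 0.994
Highest: Bluefin (0.994).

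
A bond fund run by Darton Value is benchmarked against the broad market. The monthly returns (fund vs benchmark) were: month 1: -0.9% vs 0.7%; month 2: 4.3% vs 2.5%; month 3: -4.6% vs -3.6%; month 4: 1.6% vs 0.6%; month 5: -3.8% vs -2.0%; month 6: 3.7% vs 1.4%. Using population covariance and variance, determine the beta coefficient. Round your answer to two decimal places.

1.56

r̄p = 0.0500%,  r̄m = -0.0667%
Cov = Σ(rp − r̄p)(rm − r̄m) / 6 = 6.7400
Var(rm) = Σ(rm − r̄m)² / 6 = 4.3322
β = Cov / Var = 6.7400 / 4.3322 = 1.5558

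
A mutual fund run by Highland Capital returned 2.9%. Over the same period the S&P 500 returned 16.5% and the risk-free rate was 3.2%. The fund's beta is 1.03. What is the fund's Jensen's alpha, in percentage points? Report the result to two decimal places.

-14.00

CAPM expected return = Rf + β(Rm − Rf) = 3.2% + 1.03 × (16.5% − 3.2%) = 3.2 + 1.03 × 13.30 = 16.8990%
Jensen's α = Rp − E[R] = 2.9% − 16.8990% = -13.9990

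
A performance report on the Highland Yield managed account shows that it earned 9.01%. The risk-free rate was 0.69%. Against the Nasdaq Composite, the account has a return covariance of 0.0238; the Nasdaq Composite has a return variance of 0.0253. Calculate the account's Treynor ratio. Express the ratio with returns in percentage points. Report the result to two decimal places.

8.84

β = Cov / Var = 0.0238 / 0.0253 = 0.9407
Treynor = (Rp − Rf) / β = (9.01% − 0.69%) / 0.9407 = 8.32 / 0.9407 = 8.8445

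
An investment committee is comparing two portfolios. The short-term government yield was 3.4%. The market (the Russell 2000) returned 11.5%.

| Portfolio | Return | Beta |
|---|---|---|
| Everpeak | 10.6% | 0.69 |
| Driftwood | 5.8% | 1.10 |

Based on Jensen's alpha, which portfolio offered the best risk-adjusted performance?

Everpeak: α = 10.6% − [3.4% + 0.69 × (11.5% − 3.4%)] = 1.611
Driftwood: α = 5.8% − [3.4% + 1.10 × (11.5% − 3.4%)] = -6.510
Highest: Everpeak (1.611).

Everpeak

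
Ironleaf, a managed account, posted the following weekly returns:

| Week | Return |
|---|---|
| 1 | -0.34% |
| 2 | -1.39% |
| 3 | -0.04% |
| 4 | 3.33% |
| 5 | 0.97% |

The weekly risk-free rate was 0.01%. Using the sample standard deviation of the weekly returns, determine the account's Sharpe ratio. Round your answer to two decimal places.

Mean return r̄ = 2.530 / 5 = 0.5060%
Σ(r − r̄)² = (-0.34 − 0.5060)² + (-1.39 − 0.5060)² + (-0.04 − 0.5060)² + … = 12.7989
sample σ = √(12.7989 / 4) = √3.1997 = 1.7888%
Sharpe = (r̄ − rf) / σ = (0.5060 − 0.01) / 1.7888 = 0.4960 / 1.7888 = 0.2773

0.28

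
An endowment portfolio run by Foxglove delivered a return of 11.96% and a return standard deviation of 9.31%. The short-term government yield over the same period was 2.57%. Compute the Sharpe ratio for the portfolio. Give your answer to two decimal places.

1.01

Sharpe = (Rp − Rf) / σp = (11.96% − 2.57%) / 9.31% = 9.39% / 9.31% = 1.0086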